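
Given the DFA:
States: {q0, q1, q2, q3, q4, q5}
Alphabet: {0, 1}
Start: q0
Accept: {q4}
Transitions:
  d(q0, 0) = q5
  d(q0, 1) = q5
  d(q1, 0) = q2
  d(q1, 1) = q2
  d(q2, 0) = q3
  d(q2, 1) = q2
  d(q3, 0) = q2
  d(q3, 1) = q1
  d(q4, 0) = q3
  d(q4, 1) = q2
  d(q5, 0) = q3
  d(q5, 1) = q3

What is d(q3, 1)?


Looking up transition d(q3, 1)

q1


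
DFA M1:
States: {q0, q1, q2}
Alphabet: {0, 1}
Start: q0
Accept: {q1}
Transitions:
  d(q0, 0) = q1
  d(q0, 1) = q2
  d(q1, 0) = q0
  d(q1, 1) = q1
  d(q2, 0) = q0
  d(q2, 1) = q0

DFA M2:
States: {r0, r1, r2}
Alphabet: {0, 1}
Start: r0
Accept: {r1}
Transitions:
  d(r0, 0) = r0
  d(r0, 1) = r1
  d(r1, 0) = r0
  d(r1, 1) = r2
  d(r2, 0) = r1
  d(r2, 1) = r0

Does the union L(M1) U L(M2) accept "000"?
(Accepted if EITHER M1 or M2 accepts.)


M1: final=q1 accepted=True
M2: final=r0 accepted=False

Yes, union accepts


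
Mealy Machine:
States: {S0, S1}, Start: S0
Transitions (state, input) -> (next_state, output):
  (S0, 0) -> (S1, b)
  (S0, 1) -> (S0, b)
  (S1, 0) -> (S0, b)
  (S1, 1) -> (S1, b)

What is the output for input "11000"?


Step-by-step:
  (S0, 1) -> (S0, b)
  (S0, 1) -> (S0, b)
  (S0, 0) -> (S1, b)
  (S1, 0) -> (S0, b)
  (S0, 0) -> (S1, b)

"bbbbb"


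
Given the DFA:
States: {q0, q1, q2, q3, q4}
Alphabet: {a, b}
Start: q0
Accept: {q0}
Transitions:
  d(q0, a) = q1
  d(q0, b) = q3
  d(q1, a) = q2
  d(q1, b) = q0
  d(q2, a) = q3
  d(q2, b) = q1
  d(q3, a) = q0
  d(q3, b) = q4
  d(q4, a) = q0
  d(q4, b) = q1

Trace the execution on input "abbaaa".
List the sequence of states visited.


Input: abbaaa
d(q0, a) = q1
d(q1, b) = q0
d(q0, b) = q3
d(q3, a) = q0
d(q0, a) = q1
d(q1, a) = q2


q0 -> q1 -> q0 -> q3 -> q0 -> q1 -> q2


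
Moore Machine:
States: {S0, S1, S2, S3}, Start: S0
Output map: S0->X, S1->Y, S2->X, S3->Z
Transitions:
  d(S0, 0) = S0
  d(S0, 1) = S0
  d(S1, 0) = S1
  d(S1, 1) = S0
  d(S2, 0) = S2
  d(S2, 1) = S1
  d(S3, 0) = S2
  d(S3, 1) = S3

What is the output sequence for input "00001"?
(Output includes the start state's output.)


Start: S0 (output X)
  --0--> S0 (output X)
  --0--> S0 (output X)
  --0--> S0 (output X)
  --0--> S0 (output X)
  --1--> S0 (output X)

"XXXXXX"


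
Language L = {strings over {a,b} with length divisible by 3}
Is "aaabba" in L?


length = 6; 6 mod 3 = 0

Yes, "aaabba" is in L


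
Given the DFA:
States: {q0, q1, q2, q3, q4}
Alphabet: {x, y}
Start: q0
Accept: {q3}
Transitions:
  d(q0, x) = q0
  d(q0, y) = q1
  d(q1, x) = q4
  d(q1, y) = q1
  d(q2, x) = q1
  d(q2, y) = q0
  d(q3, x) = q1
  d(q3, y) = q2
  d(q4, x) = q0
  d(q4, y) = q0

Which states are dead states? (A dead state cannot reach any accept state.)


Forward reachability from each state:
  q0 -> reaches {q0, q1, q4}, no accept state (dead)
  q1 -> reaches {q0, q1, q4}, no accept state (dead)
  q2 -> reaches {q0, q1, q2, q4}, no accept state (dead)
  q3 -> reaches accept state q3 (live)
  q4 -> reaches {q0, q1, q4}, no accept state (dead)

{q0, q1, q2, q4}


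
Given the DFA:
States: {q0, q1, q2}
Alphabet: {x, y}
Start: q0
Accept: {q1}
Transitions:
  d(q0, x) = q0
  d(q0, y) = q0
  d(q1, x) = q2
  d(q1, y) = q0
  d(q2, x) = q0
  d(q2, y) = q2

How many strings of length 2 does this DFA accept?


Enumerating all length-2 strings:
  "xx" -> q0 [reject]
  "xy" -> q0 [reject]
  "yx" -> q0 [reject]
  "yy" -> q0 [reject]

0 out of 4


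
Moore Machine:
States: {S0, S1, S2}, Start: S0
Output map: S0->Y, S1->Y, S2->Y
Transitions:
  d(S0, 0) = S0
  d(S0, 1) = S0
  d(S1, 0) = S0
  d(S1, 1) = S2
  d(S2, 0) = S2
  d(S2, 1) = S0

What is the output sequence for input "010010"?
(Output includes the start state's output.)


Start: S0 (output Y)
  --0--> S0 (output Y)
  --1--> S0 (output Y)
  --0--> S0 (output Y)
  --0--> S0 (output Y)
  --1--> S0 (output Y)
  --0--> S0 (output Y)

"YYYYYYY"


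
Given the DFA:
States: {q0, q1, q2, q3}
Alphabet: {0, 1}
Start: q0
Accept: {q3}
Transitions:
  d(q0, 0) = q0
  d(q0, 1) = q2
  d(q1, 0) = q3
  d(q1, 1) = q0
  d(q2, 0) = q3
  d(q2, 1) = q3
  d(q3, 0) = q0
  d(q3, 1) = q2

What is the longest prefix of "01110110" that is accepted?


Run the DFA, marking each prefix where the state is accepting:
  "" -> q0 [reject]
  "0" -> q0 [reject]
  "01" -> q2 [reject]
  "011" -> q3 [accept]
  "0111" -> q2 [reject]
  "01110" -> q3 [accept]
  "011101" -> q2 [reject]
  "0111011" -> q3 [accept]
  "01110110" -> q0 [reject]

"0111011"


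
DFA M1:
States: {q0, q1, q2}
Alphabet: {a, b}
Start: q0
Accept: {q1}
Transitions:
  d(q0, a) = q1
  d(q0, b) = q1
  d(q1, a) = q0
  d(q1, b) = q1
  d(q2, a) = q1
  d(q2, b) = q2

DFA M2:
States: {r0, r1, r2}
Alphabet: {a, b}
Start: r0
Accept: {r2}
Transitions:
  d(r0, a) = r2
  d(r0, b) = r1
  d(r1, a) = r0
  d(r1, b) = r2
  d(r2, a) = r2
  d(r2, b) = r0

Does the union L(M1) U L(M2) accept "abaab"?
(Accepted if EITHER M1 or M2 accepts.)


M1: final=q1 accepted=True
M2: final=r0 accepted=False

Yes, union accepts


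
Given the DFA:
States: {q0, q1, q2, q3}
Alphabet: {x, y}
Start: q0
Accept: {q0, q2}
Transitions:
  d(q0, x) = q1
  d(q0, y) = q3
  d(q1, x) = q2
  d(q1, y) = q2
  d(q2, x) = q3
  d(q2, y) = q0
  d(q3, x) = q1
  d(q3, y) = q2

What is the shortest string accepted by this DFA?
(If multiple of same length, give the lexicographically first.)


BFS by string length (lex-first path to each state shown):
  len 0: q0<-""
Found accept state at length 0.

"" (empty string)


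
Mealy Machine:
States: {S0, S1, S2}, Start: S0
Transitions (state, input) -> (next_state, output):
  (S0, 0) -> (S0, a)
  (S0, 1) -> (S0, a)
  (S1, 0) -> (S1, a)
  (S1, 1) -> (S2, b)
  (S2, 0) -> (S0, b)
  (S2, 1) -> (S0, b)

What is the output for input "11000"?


Step-by-step:
  (S0, 1) -> (S0, a)
  (S0, 1) -> (S0, a)
  (S0, 0) -> (S0, a)
  (S0, 0) -> (S0, a)
  (S0, 0) -> (S0, a)

"aaaaa"


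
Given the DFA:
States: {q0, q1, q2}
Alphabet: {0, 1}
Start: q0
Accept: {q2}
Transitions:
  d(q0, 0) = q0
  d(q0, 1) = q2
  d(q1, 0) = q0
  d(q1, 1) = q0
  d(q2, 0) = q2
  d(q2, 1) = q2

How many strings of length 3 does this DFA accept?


Enumerating all length-3 strings:
  "000" -> q0 [reject]
  "001" -> q2 [accept]
  "010" -> q2 [accept]
  "011" -> q2 [accept]
  "100" -> q2 [accept]
  "101" -> q2 [accept]
  "110" -> q2 [accept]
  "111" -> q2 [accept]

7 out of 8


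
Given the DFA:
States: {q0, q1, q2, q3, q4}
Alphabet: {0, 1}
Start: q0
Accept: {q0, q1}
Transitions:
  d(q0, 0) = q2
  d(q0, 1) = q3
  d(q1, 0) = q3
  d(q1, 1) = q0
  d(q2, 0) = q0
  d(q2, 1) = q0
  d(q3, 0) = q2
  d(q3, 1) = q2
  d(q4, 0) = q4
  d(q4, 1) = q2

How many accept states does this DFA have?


Accept states listed: {q0, q1}
Counting: q0(1) q1(2)

2


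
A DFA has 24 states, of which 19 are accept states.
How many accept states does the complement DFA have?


Complement swaps accept and non-accept states.
24 - 19 = 5

5


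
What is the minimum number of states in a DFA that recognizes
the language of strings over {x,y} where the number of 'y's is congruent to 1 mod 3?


States track (count of 'y') mod 3.
Need 3 states: one per remainder 0..2; accept = remainder 1.

3


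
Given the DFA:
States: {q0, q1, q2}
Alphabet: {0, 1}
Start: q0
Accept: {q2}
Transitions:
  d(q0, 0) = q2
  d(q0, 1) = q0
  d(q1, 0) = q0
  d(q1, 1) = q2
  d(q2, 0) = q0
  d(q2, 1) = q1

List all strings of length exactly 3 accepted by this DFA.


All strings of length 3: 8 total
Accepted: 3

"000", "011", "110"


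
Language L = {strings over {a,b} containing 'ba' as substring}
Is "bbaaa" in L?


'ba' occurs at index 1

Yes, "bbaaa" is in L


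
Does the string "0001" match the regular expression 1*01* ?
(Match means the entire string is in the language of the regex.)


|string| = 4; first = '0'; last = '1'

No, "0001" does not match 1*01*


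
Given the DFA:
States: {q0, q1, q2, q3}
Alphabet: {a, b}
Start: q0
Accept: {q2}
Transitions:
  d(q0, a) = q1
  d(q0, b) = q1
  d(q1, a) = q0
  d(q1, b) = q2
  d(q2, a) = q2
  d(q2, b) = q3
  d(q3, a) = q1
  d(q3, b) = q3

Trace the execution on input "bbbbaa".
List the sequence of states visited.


Input: bbbbaa
d(q0, b) = q1
d(q1, b) = q2
d(q2, b) = q3
d(q3, b) = q3
d(q3, a) = q1
d(q1, a) = q0


q0 -> q1 -> q2 -> q3 -> q3 -> q1 -> q0


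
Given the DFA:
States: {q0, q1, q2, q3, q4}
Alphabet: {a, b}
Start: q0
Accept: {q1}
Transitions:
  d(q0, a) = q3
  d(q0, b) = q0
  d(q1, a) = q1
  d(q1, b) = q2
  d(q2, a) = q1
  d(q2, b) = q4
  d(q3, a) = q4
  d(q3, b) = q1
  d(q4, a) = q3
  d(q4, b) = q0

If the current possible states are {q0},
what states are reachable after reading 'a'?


Apply transition on 'a' from each current state:
  d(q0, a) = q3

{q3}


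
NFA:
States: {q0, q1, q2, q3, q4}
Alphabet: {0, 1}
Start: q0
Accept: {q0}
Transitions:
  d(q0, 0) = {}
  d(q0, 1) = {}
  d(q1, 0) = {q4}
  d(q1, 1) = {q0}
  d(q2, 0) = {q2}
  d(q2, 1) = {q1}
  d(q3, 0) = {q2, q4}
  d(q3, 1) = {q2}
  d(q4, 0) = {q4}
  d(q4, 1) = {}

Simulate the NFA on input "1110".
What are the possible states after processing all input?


Start: {q0}
  --1--> {}
  --1--> {}
  --1--> {}
  --0--> {}

{} (empty set, no valid transitions)


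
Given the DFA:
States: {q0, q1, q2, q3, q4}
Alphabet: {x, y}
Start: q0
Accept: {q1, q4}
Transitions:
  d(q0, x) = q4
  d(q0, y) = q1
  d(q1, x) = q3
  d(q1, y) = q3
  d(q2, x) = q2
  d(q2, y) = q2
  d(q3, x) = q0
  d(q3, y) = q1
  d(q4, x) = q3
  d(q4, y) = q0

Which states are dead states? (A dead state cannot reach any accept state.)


Forward reachability from each state:
  q0 -> reaches accept state q1 (live)
  q1 -> reaches accept state q1 (live)
  q2 -> reaches {q2}, no accept state (dead)
  q3 -> reaches accept state q1 (live)
  q4 -> reaches accept state q1 (live)

{q2}


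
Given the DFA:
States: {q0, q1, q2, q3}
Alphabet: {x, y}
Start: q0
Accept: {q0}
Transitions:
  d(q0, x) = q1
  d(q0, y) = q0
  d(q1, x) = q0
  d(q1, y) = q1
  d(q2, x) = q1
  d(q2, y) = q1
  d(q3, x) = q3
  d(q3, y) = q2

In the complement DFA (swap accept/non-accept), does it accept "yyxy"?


Trace: q0 -> q0 -> q0 -> q1 -> q1
Final: q1
Original accept: {q0}
Complement: q1 is not in original accept

Yes, complement accepts (original rejects)


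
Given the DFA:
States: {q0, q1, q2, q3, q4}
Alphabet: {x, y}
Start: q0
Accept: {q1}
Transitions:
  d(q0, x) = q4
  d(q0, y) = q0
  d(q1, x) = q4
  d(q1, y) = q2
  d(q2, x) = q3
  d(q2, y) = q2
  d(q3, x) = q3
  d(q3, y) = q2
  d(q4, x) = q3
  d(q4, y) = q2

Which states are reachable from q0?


BFS from q0:
  layer 0: {q0}
  layer 1: {q4}
  layer 2: {q2, q3}

{q0, q2, q3, q4}


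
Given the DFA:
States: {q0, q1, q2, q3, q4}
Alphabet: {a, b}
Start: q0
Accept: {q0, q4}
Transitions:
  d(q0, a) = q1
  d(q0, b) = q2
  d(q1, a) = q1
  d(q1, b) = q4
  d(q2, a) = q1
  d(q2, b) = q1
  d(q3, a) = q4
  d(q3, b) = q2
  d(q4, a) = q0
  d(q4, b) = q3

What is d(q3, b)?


Looking up transition d(q3, b)

q2


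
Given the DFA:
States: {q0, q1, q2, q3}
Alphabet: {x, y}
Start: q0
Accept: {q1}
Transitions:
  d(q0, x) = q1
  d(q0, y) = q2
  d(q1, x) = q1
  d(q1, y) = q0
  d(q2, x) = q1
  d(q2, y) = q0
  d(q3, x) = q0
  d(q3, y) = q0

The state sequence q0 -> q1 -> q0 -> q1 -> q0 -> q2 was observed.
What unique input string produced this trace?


Trace back each transition to find the symbol:
  q0 --[x]--> q1
  q1 --[y]--> q0
  q0 --[x]--> q1
  q1 --[y]--> q0
  q0 --[y]--> q2

"xyxyy"


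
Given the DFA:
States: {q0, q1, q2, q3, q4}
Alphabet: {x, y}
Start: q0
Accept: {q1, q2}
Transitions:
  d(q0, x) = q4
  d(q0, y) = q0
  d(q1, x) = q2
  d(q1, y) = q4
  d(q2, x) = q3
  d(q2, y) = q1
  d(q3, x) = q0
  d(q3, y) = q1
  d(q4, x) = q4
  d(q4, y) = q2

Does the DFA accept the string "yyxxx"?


Trace: q0 -> q0 -> q0 -> q4 -> q4 -> q4
Final state: q4
Accept states: {q1, q2}

No, rejected (final state q4 is not an accept state)


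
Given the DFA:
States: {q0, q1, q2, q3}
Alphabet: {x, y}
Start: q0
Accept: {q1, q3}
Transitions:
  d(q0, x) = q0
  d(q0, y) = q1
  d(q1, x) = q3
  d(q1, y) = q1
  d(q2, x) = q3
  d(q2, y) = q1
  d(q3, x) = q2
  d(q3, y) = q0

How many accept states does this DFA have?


Accept states listed: {q1, q3}
Counting: q1(1) q3(2)

2


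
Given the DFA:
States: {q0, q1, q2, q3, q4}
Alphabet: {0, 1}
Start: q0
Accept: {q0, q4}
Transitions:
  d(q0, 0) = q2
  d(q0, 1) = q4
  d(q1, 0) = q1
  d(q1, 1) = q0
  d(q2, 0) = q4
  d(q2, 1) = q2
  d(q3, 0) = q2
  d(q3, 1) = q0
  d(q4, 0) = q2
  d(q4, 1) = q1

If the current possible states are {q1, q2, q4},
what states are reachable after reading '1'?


Apply transition on '1' from each current state:
  d(q1, 1) = q0
  d(q2, 1) = q2
  d(q4, 1) = q1

{q0, q1, q2}


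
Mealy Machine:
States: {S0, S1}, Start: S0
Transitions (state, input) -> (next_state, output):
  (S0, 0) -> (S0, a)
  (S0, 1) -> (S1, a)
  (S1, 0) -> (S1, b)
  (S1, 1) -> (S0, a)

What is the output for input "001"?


Step-by-step:
  (S0, 0) -> (S0, a)
  (S0, 0) -> (S0, a)
  (S0, 1) -> (S1, a)

"aaa"


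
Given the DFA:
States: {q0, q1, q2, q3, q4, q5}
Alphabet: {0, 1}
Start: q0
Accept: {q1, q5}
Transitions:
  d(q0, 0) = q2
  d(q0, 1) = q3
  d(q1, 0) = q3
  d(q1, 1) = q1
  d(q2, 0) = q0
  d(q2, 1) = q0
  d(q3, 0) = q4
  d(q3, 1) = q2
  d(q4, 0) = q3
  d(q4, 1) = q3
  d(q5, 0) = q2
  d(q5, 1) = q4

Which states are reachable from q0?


BFS from q0:
  layer 0: {q0}
  layer 1: {q2, q3}
  layer 2: {q4}

{q0, q2, q3, q4}


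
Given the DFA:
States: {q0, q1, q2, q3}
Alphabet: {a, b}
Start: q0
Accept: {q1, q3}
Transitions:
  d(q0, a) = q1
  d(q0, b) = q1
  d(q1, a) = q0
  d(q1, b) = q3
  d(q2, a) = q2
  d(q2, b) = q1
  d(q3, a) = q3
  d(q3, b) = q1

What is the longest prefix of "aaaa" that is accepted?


Run the DFA, marking each prefix where the state is accepting:
  "" -> q0 [reject]
  "a" -> q1 [accept]
  "aa" -> q0 [reject]
  "aaa" -> q1 [accept]
  "aaaa" -> q0 [reject]

"aaa"


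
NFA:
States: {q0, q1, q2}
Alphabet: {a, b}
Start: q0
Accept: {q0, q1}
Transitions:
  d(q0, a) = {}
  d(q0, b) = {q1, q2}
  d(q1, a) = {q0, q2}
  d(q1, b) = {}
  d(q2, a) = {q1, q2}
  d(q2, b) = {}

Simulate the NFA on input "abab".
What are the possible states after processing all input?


Start: {q0}
  --a--> {}
  --b--> {}
  --a--> {}
  --b--> {}

{} (empty set, no valid transitions)


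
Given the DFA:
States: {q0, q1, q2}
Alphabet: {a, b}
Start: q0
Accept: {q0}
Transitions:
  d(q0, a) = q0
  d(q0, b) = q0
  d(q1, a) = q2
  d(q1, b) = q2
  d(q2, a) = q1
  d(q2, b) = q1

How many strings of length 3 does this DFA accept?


Enumerating all length-3 strings:
  "aaa" -> q0 [accept]
  "aab" -> q0 [accept]
  "aba" -> q0 [accept]
  "abb" -> q0 [accept]
  "baa" -> q0 [accept]
  "bab" -> q0 [accept]
  "bba" -> q0 [accept]
  "bbb" -> q0 [accept]

8 out of 8


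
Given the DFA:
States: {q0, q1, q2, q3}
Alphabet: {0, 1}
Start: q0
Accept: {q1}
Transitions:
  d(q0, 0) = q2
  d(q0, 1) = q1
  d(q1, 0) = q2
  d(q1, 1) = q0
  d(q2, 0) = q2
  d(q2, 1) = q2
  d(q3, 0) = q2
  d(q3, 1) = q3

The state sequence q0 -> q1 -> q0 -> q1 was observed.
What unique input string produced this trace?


Trace back each transition to find the symbol:
  q0 --[1]--> q1
  q1 --[1]--> q0
  q0 --[1]--> q1

"111"


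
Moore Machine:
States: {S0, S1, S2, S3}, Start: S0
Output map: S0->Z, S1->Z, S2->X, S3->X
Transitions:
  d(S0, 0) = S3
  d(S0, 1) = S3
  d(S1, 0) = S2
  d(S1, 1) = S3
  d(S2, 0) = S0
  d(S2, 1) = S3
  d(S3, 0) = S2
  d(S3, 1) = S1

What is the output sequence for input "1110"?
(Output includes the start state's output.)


Start: S0 (output Z)
  --1--> S3 (output X)
  --1--> S1 (output Z)
  --1--> S3 (output X)
  --0--> S2 (output X)

"ZXZXX"


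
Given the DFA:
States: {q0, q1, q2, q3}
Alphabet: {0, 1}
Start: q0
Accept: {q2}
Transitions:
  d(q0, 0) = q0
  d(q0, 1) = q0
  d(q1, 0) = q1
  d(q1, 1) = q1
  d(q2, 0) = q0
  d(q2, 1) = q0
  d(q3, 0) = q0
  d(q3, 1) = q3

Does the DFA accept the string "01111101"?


Trace: q0 -> q0 -> q0 -> q0 -> q0 -> q0 -> q0 -> q0 -> q0
Final state: q0
Accept states: {q2}

No, rejected (final state q0 is not an accept state)


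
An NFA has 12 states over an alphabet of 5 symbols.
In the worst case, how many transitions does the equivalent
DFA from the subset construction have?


Subset construction: one DFA state per subset of NFA states = 2^12 = 4096 states.
Each DFA state has 5 outgoing transitions: 4096 * 5 = 20480

20480


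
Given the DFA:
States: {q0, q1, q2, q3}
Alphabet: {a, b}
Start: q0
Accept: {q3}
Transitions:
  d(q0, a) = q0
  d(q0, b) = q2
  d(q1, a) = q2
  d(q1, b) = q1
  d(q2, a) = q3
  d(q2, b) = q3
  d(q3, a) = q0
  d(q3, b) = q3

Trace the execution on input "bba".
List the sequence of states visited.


Input: bba
d(q0, b) = q2
d(q2, b) = q3
d(q3, a) = q0


q0 -> q2 -> q3 -> q0


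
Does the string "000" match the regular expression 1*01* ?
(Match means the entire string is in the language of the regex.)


|string| = 3; first = '0'; last = '0'

No, "000" does not match 1*01*


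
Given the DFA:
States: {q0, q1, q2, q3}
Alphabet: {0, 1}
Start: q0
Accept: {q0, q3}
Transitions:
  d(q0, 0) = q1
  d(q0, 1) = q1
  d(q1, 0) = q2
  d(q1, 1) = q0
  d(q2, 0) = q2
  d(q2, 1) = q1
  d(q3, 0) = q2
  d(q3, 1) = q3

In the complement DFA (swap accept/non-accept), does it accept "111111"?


Trace: q0 -> q1 -> q0 -> q1 -> q0 -> q1 -> q0
Final: q0
Original accept: {q0, q3}
Complement: q0 is in original accept

No, complement rejects (original accepts)


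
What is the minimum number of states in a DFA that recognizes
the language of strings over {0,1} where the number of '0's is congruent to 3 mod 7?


States track (count of '0') mod 7.
Need 7 states: one per remainder 0..6; accept = remainder 3.

7


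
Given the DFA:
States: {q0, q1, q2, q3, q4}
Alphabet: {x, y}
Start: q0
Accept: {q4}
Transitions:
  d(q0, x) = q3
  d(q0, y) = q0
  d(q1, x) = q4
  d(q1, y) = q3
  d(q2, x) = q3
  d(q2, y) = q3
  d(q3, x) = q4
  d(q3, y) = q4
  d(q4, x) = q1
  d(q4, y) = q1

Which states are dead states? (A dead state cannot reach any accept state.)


Forward reachability from each state:
  q0 -> reaches accept state q4 (live)
  q1 -> reaches accept state q4 (live)
  q2 -> reaches accept state q4 (live)
  q3 -> reaches accept state q4 (live)
  q4 -> reaches accept state q4 (live)

None (all states can reach an accept state)


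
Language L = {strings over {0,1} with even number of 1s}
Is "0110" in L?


count('1') = 2; 2 mod 2 = 0

Yes, "0110" is in L


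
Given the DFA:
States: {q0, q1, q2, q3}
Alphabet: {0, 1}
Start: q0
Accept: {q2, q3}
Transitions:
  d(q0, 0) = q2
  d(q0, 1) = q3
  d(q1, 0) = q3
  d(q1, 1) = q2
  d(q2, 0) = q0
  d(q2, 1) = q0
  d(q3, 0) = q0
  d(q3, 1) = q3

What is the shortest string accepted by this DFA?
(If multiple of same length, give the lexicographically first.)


BFS by string length (lex-first path to each state shown):
  len 0: q0<-""
  len 1: q2<-"0", q3<-"1"
Found accept state at length 1.

"0"


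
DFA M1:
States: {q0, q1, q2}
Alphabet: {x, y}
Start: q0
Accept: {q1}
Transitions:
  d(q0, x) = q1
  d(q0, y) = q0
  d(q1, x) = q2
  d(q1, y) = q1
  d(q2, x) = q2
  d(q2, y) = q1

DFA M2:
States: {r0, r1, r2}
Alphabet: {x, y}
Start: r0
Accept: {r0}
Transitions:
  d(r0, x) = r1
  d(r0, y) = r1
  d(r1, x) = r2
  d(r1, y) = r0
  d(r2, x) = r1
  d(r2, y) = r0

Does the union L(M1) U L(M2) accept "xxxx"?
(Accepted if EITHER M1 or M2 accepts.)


M1: final=q2 accepted=False
M2: final=r2 accepted=False

No, union rejects (neither accepts)


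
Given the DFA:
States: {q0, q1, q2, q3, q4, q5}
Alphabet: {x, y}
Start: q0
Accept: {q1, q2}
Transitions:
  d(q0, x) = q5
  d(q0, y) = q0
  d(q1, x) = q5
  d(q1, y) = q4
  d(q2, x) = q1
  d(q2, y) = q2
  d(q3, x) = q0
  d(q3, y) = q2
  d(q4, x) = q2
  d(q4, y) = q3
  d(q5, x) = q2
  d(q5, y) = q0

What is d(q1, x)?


Looking up transition d(q1, x)

q5


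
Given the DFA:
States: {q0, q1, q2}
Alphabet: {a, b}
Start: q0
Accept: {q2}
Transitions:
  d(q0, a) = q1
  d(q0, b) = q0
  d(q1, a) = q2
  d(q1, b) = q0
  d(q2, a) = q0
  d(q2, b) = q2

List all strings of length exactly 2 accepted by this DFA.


All strings of length 2: 4 total
Accepted: 1

"aa"


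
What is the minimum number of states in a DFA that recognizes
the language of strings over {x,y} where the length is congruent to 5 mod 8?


States track (length) mod 8.
Need 8 states: one per remainder 0..7; accept = remainder 5.

8


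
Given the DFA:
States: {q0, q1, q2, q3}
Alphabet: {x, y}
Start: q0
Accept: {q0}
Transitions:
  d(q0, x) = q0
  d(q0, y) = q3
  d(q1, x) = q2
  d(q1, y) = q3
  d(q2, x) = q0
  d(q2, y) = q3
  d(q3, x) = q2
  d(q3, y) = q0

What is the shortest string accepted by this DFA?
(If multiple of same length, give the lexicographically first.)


BFS by string length (lex-first path to each state shown):
  len 0: q0<-""
Found accept state at length 0.

"" (empty string)


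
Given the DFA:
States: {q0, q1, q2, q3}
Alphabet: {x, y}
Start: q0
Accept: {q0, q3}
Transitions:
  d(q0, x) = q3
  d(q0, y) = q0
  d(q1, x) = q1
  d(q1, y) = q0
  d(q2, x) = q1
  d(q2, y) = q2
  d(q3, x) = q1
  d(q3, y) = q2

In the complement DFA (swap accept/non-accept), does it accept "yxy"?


Trace: q0 -> q0 -> q3 -> q2
Final: q2
Original accept: {q0, q3}
Complement: q2 is not in original accept

Yes, complement accepts (original rejects)


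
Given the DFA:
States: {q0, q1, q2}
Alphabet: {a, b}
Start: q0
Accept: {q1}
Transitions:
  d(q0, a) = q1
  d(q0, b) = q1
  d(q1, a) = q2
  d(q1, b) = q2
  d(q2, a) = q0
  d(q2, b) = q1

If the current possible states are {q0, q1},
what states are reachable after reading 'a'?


Apply transition on 'a' from each current state:
  d(q0, a) = q1
  d(q1, a) = q2

{q1, q2}


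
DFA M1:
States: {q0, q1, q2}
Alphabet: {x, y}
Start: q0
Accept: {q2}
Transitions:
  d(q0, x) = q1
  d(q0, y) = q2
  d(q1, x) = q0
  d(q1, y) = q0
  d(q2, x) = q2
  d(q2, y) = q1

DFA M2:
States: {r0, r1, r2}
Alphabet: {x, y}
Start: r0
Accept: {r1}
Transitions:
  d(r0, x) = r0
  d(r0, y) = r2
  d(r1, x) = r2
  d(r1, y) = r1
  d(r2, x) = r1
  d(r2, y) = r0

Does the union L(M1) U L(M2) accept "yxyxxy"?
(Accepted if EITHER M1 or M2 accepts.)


M1: final=q0 accepted=False
M2: final=r1 accepted=True

Yes, union accepts


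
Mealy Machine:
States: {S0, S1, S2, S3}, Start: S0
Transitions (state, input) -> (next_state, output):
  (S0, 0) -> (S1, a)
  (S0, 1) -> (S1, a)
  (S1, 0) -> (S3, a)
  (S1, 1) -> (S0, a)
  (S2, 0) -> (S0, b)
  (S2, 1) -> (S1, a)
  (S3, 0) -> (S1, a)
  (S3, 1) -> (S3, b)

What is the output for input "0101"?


Step-by-step:
  (S0, 0) -> (S1, a)
  (S1, 1) -> (S0, a)
  (S0, 0) -> (S1, a)
  (S1, 1) -> (S0, a)

"aaaa"


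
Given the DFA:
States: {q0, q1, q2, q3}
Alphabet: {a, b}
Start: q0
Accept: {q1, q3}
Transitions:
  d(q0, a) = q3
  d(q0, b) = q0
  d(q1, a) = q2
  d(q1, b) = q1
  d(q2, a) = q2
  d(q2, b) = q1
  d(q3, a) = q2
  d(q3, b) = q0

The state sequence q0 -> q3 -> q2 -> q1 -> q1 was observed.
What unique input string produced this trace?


Trace back each transition to find the symbol:
  q0 --[a]--> q3
  q3 --[a]--> q2
  q2 --[b]--> q1
  q1 --[b]--> q1

"aabb"


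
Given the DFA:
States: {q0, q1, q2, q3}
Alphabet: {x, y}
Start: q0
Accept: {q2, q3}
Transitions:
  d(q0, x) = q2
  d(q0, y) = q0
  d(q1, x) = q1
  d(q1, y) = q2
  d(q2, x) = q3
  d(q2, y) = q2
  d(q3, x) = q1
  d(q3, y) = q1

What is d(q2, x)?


Looking up transition d(q2, x)

q3


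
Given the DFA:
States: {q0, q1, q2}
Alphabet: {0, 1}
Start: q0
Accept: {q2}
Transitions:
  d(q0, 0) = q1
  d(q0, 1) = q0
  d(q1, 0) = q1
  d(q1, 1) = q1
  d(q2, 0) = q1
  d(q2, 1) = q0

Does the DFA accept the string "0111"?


Trace: q0 -> q1 -> q1 -> q1 -> q1
Final state: q1
Accept states: {q2}

No, rejected (final state q1 is not an accept state)


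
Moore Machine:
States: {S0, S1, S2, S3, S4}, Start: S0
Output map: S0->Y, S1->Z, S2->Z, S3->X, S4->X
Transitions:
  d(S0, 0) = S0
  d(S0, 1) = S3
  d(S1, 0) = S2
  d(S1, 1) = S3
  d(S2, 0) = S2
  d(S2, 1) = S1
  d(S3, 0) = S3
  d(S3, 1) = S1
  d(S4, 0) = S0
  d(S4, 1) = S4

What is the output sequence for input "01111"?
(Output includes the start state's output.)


Start: S0 (output Y)
  --0--> S0 (output Y)
  --1--> S3 (output X)
  --1--> S1 (output Z)
  --1--> S3 (output X)
  --1--> S1 (output Z)

"YYXZXZ"


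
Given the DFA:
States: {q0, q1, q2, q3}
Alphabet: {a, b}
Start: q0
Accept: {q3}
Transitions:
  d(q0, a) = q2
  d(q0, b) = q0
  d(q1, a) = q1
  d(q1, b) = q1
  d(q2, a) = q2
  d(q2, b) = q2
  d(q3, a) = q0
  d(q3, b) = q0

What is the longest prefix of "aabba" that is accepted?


Run the DFA, marking each prefix where the state is accepting:
  "" -> q0 [reject]
  "a" -> q2 [reject]
  "aa" -> q2 [reject]
  "aab" -> q2 [reject]
  "aabb" -> q2 [reject]
  "aabba" -> q2 [reject]

No prefix is accepted


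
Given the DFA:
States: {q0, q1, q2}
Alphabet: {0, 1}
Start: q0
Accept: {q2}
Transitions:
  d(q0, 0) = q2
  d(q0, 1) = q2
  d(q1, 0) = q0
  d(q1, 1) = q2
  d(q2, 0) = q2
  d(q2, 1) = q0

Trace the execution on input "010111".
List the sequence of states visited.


Input: 010111
d(q0, 0) = q2
d(q2, 1) = q0
d(q0, 0) = q2
d(q2, 1) = q0
d(q0, 1) = q2
d(q2, 1) = q0


q0 -> q2 -> q0 -> q2 -> q0 -> q2 -> q0


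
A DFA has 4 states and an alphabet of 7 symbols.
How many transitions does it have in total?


Each state has exactly one transition per symbol.
4 * 7 = 28

28


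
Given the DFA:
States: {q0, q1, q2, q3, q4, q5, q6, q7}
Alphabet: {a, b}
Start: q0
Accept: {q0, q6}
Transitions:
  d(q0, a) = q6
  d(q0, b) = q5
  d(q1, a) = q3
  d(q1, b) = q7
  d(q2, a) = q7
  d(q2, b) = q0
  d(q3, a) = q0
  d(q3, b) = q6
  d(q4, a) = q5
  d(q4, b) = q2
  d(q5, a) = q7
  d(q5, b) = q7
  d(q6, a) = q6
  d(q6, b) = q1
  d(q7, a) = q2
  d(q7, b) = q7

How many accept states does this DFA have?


Accept states listed: {q0, q6}
Counting: q0(1) q6(2)

2


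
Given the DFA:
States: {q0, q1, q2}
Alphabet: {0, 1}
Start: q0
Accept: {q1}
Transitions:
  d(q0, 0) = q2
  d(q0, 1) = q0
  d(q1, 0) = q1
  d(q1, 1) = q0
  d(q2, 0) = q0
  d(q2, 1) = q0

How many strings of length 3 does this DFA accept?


Enumerating all length-3 strings:
  "000" -> q2 [reject]
  "001" -> q0 [reject]
  "010" -> q2 [reject]
  "011" -> q0 [reject]
  "100" -> q0 [reject]
  "101" -> q0 [reject]
  "110" -> q2 [reject]
  "111" -> q0 [reject]

0 out of 8


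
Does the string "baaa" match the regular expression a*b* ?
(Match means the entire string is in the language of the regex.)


|string| = 4; first = 'b'; last = 'a'

No, "baaa" does not match a*b*


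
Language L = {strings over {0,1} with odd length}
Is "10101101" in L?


length = 8; 8 mod 2 = 0

No, "10101101" is not in L


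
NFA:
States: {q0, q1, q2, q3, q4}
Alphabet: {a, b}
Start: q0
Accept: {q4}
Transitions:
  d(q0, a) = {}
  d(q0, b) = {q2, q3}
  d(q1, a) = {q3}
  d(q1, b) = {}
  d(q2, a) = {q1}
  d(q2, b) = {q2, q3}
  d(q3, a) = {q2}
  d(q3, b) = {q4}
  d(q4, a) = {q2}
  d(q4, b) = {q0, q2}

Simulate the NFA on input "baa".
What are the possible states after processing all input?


Start: {q0}
  --b--> {q2, q3}
  --a--> {q1, q2}
  --a--> {q1, q3}

{q1, q3}


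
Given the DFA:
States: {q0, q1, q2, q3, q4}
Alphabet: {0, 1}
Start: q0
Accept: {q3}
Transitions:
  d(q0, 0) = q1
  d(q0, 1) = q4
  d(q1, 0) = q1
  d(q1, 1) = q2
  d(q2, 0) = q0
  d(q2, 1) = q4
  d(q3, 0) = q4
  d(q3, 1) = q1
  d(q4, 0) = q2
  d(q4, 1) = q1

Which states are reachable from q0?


BFS from q0:
  layer 0: {q0}
  layer 1: {q1, q4}
  layer 2: {q2}

{q0, q1, q2, q4}


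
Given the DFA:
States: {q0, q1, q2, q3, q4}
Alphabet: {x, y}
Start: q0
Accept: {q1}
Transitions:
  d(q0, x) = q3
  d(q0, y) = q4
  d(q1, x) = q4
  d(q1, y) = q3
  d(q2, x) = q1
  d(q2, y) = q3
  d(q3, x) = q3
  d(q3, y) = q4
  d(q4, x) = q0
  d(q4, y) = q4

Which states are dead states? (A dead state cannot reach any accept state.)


Forward reachability from each state:
  q0 -> reaches {q0, q3, q4}, no accept state (dead)
  q1 -> reaches accept state q1 (live)
  q2 -> reaches accept state q1 (live)
  q3 -> reaches {q0, q3, q4}, no accept state (dead)
  q4 -> reaches {q0, q3, q4}, no accept state (dead)

{q0, q3, q4}


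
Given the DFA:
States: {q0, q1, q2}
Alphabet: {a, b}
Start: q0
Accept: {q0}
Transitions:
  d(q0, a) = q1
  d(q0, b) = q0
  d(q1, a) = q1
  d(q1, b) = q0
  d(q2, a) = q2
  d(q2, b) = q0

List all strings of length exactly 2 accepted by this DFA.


All strings of length 2: 4 total
Accepted: 2

"ab", "bb"


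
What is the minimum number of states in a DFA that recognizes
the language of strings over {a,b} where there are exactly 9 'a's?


States: count = 0, 1, ..., 9 (that's 10 states), plus a dead state for count > 9.
Total: 10 + 1 = 11. Accept = count-9 state.

11


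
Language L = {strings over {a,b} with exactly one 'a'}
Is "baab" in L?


count('a') = 2

No, "baab" is not in L


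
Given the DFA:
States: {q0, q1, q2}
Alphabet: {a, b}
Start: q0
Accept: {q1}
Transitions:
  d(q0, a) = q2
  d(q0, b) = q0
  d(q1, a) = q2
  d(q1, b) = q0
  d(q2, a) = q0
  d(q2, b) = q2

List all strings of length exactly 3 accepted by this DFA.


All strings of length 3: 8 total
Accepted: 0

None


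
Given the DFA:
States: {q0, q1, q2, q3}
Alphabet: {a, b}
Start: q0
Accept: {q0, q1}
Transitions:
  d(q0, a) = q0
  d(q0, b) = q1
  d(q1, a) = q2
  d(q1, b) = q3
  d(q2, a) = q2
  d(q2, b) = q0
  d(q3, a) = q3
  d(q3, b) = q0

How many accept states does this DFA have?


Accept states listed: {q0, q1}
Counting: q0(1) q1(2)

2


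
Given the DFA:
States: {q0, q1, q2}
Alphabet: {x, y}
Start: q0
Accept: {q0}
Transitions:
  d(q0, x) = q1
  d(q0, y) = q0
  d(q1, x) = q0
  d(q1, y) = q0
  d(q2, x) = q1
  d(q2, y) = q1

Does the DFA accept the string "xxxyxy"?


Trace: q0 -> q1 -> q0 -> q1 -> q0 -> q1 -> q0
Final state: q0
Accept states: {q0}

Yes, accepted (final state q0 is an accept state)


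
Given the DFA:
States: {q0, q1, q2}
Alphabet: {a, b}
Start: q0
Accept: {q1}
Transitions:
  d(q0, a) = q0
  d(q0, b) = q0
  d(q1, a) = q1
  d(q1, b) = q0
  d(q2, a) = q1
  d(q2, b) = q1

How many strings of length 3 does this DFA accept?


Enumerating all length-3 strings:
  "aaa" -> q0 [reject]
  "aab" -> q0 [reject]
  "aba" -> q0 [reject]
  "abb" -> q0 [reject]
  "baa" -> q0 [reject]
  "bab" -> q0 [reject]
  "bba" -> q0 [reject]
  "bbb" -> q0 [reject]

0 out of 8


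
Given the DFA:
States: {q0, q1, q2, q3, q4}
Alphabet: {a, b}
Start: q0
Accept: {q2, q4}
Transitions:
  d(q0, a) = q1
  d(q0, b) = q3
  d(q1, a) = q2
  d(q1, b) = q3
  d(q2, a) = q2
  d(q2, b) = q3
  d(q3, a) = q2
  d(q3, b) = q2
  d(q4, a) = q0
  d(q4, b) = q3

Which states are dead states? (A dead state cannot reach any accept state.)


Forward reachability from each state:
  q0 -> reaches accept state q2 (live)
  q1 -> reaches accept state q2 (live)
  q2 -> reaches accept state q2 (live)
  q3 -> reaches accept state q2 (live)
  q4 -> reaches accept state q2 (live)

None (all states can reach an accept state)


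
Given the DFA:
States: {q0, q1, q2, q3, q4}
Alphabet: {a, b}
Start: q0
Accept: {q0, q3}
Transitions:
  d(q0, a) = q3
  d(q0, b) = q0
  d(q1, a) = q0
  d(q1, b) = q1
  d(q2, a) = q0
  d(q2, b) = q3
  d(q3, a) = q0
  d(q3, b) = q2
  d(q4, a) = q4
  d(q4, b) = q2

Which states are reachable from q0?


BFS from q0:
  layer 0: {q0}
  layer 1: {q3}
  layer 2: {q2}

{q0, q2, q3}


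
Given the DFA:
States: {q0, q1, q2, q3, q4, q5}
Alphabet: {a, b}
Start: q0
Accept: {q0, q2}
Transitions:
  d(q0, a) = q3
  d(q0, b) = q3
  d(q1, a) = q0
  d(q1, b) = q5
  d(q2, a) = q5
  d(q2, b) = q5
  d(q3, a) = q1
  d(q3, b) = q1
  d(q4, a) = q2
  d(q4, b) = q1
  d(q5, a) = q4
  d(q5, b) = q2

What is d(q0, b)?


Looking up transition d(q0, b)

q3


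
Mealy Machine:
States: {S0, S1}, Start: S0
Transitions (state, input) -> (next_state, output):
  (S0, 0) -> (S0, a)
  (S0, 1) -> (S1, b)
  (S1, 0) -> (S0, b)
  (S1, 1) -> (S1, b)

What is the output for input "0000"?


Step-by-step:
  (S0, 0) -> (S0, a)
  (S0, 0) -> (S0, a)
  (S0, 0) -> (S0, a)
  (S0, 0) -> (S0, a)

"aaaa"


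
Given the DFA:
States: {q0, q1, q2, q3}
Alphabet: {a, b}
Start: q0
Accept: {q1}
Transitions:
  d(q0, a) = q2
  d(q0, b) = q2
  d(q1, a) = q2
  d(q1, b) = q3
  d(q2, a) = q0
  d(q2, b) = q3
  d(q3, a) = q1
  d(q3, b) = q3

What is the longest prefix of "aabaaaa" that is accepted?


Run the DFA, marking each prefix where the state is accepting:
  "" -> q0 [reject]
  "a" -> q2 [reject]
  "aa" -> q0 [reject]
  "aab" -> q2 [reject]
  "aaba" -> q0 [reject]
  "aabaa" -> q2 [reject]
  "aabaaa" -> q0 [reject]
  "aabaaaa" -> q2 [reject]

No prefix is accepted


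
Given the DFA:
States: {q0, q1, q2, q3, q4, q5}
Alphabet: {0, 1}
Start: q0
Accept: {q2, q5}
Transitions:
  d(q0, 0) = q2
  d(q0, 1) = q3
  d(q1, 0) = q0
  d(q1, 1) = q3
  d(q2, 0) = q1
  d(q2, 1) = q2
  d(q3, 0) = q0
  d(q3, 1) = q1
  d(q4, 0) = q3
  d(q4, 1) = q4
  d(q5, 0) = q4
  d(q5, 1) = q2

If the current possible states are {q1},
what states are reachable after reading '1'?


Apply transition on '1' from each current state:
  d(q1, 1) = q3

{q3}


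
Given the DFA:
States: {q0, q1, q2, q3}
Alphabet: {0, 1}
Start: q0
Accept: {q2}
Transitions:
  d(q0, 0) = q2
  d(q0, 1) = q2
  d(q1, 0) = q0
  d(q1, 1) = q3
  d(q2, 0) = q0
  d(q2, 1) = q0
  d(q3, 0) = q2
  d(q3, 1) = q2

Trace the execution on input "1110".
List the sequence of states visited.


Input: 1110
d(q0, 1) = q2
d(q2, 1) = q0
d(q0, 1) = q2
d(q2, 0) = q0


q0 -> q2 -> q0 -> q2 -> q0


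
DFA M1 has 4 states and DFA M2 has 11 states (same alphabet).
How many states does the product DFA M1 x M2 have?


Product construction pairs every M1 state with every M2 state.
4 * 11 = 44

44


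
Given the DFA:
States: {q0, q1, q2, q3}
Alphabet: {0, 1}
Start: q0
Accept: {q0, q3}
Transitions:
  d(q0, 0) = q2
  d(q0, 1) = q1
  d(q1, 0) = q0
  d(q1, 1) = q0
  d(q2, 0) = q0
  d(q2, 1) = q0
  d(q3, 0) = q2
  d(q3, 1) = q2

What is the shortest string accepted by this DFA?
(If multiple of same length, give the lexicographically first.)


BFS by string length (lex-first path to each state shown):
  len 0: q0<-""
Found accept state at length 0.

"" (empty string)


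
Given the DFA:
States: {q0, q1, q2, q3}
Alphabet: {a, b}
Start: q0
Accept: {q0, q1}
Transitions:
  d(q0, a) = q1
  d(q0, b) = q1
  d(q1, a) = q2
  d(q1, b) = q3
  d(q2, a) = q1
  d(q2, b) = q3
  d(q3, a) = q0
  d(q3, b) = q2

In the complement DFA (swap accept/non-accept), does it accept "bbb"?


Trace: q0 -> q1 -> q3 -> q2
Final: q2
Original accept: {q0, q1}
Complement: q2 is not in original accept

Yes, complement accepts (original rejects)


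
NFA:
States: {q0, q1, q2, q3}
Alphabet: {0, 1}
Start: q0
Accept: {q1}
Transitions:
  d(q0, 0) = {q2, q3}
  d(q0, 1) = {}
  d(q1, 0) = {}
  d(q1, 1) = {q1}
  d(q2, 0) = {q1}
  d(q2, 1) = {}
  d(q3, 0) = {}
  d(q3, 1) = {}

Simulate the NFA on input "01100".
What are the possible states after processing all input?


Start: {q0}
  --0--> {q2, q3}
  --1--> {}
  --1--> {}
  --0--> {}
  --0--> {}

{} (empty set, no valid transitions)


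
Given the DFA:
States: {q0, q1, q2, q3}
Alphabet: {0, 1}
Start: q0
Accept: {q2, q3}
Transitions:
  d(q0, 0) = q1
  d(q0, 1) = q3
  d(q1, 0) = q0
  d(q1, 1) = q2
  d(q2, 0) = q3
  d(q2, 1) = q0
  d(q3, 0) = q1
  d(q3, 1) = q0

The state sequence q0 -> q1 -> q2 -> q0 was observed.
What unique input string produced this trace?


Trace back each transition to find the symbol:
  q0 --[0]--> q1
  q1 --[1]--> q2
  q2 --[1]--> q0

"011"


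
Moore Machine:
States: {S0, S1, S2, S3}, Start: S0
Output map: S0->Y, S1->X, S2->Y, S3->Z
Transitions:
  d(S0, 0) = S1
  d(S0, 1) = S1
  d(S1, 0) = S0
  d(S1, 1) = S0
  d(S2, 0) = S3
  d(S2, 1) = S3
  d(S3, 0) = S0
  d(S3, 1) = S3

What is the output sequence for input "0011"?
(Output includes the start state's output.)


Start: S0 (output Y)
  --0--> S1 (output X)
  --0--> S0 (output Y)
  --1--> S1 (output X)
  --1--> S0 (output Y)

"YXYXY"


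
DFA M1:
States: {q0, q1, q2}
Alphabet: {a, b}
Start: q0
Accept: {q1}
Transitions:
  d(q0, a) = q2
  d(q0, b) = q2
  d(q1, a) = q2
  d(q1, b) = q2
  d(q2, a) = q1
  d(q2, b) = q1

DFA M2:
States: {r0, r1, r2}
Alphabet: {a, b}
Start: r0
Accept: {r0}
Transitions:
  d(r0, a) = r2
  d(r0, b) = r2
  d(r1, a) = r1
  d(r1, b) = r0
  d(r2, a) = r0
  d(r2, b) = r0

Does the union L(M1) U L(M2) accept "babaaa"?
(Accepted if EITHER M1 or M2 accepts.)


M1: final=q1 accepted=True
M2: final=r0 accepted=True

Yes, union accepts


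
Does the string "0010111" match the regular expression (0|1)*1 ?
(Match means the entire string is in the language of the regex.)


|string| = 7; first = '0'; last = '1'

Yes, "0010111" matches (0|1)*1


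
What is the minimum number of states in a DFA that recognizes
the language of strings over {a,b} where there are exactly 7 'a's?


States: count = 0, 1, ..., 7 (that's 8 states), plus a dead state for count > 7.
Total: 8 + 1 = 9. Accept = count-7 state.

9


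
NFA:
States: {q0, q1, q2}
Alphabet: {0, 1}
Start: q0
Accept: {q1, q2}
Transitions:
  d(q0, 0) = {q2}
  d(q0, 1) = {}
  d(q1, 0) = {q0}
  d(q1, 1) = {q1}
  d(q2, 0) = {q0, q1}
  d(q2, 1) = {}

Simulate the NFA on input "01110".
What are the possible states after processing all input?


Start: {q0}
  --0--> {q2}
  --1--> {}
  --1--> {}
  --1--> {}
  --0--> {}

{} (empty set, no valid transitions)


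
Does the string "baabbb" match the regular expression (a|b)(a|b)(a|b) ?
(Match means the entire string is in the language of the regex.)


|string| = 6; first = 'b'; last = 'b'

No, "baabbb" does not match (a|b)(a|b)(a|b)


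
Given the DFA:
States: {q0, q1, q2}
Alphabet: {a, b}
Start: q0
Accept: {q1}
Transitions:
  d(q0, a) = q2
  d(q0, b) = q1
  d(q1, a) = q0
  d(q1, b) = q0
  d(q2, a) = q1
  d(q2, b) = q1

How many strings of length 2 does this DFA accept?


Enumerating all length-2 strings:
  "aa" -> q1 [accept]
  "ab" -> q1 [accept]
  "ba" -> q0 [reject]
  "bb" -> q0 [reject]

2 out of 4


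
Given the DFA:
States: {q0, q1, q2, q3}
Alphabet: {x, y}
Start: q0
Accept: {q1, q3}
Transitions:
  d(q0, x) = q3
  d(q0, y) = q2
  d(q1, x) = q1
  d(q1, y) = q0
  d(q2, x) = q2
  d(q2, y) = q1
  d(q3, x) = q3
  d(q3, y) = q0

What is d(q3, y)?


Looking up transition d(q3, y)

q0


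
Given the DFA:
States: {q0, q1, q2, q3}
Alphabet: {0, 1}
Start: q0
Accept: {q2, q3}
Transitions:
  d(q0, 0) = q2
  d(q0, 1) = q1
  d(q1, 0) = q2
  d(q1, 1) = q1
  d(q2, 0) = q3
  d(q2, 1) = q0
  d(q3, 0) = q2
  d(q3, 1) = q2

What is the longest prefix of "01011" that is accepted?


Run the DFA, marking each prefix where the state is accepting:
  "" -> q0 [reject]
  "0" -> q2 [accept]
  "01" -> q0 [reject]
  "010" -> q2 [accept]
  "0101" -> q0 [reject]
  "01011" -> q1 [reject]

"010"


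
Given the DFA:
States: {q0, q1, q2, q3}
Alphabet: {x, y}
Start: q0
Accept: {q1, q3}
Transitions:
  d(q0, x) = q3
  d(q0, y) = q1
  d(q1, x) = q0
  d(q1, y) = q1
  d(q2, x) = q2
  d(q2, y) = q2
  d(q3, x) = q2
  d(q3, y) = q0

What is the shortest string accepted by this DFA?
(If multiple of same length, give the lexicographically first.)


BFS by string length (lex-first path to each state shown):
  len 0: q0<-""
  len 1: q1<-"y", q3<-"x"
Found accept state at length 1.

"x"


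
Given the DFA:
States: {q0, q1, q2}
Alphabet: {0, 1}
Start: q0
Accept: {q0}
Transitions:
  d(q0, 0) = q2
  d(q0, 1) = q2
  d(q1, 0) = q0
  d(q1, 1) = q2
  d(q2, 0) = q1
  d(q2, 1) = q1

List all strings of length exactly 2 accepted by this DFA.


All strings of length 2: 4 total
Accepted: 0

None


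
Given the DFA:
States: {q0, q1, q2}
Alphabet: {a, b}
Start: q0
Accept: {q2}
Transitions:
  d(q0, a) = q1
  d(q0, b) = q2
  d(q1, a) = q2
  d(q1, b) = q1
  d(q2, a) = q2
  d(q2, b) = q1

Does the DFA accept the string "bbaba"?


Trace: q0 -> q2 -> q1 -> q2 -> q1 -> q2
Final state: q2
Accept states: {q2}

Yes, accepted (final state q2 is an accept state)


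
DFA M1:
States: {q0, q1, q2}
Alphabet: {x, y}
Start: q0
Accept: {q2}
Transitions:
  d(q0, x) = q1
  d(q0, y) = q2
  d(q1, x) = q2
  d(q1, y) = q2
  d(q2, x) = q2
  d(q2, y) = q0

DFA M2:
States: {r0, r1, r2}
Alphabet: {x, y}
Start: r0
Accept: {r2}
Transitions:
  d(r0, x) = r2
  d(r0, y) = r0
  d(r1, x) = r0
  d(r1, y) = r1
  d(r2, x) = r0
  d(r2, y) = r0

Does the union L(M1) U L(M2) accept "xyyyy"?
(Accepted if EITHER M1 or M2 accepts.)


M1: final=q0 accepted=False
M2: final=r0 accepted=False

No, union rejects (neither accepts)
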